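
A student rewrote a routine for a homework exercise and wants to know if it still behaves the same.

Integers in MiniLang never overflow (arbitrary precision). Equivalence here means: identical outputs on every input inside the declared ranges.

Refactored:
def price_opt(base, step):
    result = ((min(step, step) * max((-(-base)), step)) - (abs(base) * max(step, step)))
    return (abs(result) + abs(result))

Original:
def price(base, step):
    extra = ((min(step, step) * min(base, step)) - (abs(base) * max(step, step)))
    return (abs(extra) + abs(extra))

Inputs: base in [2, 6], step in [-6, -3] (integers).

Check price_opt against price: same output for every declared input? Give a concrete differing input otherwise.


Input base=2, step=-6: 96 from price versus 0 from price_opt.
verdict: not equivalent; witness: base=2, step=-6


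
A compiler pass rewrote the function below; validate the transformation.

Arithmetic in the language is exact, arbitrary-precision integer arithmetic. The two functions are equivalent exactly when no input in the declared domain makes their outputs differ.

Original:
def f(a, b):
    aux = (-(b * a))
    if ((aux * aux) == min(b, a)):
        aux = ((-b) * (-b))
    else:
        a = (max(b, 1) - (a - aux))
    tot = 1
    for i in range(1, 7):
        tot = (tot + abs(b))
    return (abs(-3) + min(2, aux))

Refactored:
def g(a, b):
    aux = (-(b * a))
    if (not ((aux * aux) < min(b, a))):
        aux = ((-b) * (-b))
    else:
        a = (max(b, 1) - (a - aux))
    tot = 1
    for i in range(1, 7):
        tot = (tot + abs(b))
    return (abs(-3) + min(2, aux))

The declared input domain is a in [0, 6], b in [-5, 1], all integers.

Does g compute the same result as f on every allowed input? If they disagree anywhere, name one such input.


Take a=0, b=-5.
f: aux = 0; ((aux * aux) == min(b, a)) -> false; a = 1; tot = 1; [i=1]; tot = 6; [i=2]; tot = 11; [i=3]; tot = 16; [i=4]; tot = 21; [i=5]; tot = 26; [i=6]; tot = 31; return 3
g: aux = 0; (not ((aux * aux) < min(b, a))) -> true; aux = 25; tot = 1; [i=1]; tot = 6; [i=2]; tot = 11; [i=3]; tot = 16; [i=4]; tot = 21; [i=5]; tot = 26; [i=6]; tot = 31; return 5
3 against 5: the behavior changed.
verdict: not equivalent; witness: a=0, b=-5


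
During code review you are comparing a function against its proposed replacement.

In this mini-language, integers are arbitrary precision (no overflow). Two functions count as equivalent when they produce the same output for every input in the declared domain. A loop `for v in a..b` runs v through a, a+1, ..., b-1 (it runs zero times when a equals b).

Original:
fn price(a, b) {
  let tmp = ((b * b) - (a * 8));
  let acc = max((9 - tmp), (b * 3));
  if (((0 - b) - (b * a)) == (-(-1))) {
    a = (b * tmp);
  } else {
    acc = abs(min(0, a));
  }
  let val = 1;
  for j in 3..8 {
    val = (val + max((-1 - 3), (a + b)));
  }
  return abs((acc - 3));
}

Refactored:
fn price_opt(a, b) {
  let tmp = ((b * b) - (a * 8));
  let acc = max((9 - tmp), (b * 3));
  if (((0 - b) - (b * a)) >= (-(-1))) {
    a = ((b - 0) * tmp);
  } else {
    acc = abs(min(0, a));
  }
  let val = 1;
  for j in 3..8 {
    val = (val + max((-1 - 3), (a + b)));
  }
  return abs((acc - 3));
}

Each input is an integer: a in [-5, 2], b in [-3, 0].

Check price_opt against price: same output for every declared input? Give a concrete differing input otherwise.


Run the pair on a=0, b=-2.
price: tmp becomes 4; next acc becomes 5; next (((0 - b) - (b * a)) == (-(-1))) evaluates to false; next acc becomes 0; next val becomes 1; next at j=3:; next val becomes -1; next at j=4:; next val becomes -3; next at j=5:; next val becomes -5; next at j=6:; next val becomes -7; next at j=7:; next val becomes -9; next final value 3
price_opt: tmp becomes 4; next acc becomes 5; next (((0 - b) - (b * a)) >= (-(-1))) evaluates to true; next a becomes -8; next val becomes 1; next at j=3:; next val becomes -3; next at j=4:; next val becomes -7; next at j=5:; next val becomes -11; next at j=6:; next val becomes -15; next at j=7:; next val becomes -19; next final value 2
3 and 2 differ, so these are not the same function on this domain.
verdict: not equivalent; witness: a=0, b=-2


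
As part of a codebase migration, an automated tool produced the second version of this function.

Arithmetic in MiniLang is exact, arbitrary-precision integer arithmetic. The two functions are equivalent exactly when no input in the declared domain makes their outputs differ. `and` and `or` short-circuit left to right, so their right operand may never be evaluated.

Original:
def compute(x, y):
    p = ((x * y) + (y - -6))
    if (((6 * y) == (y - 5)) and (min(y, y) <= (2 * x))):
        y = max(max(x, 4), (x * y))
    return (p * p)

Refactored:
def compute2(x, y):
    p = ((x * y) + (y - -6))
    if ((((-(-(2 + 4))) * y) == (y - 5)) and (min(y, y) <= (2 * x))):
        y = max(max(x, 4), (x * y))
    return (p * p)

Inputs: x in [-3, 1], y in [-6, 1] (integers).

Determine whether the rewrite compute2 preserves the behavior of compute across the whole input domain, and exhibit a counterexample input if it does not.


Although constant usage differs; and arithmetic usage differs, 40/40 inputs agree.
verdict: equivalent


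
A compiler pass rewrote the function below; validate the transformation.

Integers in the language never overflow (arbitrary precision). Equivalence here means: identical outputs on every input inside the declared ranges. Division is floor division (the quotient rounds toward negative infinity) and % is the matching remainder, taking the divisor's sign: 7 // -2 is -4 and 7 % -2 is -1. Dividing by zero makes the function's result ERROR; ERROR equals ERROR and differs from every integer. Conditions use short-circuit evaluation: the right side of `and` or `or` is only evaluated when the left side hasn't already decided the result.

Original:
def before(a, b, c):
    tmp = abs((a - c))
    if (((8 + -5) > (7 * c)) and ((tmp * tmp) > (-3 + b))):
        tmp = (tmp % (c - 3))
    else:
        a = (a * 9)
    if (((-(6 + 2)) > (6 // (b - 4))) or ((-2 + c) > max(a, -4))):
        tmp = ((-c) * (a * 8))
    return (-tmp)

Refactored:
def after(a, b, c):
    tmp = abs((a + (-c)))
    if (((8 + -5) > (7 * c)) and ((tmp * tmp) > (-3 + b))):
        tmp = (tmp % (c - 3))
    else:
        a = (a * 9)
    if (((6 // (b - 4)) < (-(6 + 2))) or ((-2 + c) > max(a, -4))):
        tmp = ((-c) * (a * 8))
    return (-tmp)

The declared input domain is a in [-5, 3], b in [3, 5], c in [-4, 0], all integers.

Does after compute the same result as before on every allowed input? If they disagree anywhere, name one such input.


Equivalent — the differences include comparison usage differs; arithmetic usage differs, yet no declared input distinguishes the two.
One worked example (a=1, b=3, c=-3) — before: tmp := 4 | (((8 + -5) > (7 * c)) and ((tmp * tmp) > (-3 + b))): true | tmp := -2 | (((-(6 + 2)) > (6 // (b - 4))) or ((-2 + c) > max(a, -4))): false | result 2; after: tmp := 4 | (((8 + -5) > (7 * c)) and ((tmp * tmp) > (-3 + b))): true | tmp := -2 | (((6 // (b - 4)) < (-(6 + 2))) or ((-2 + c) > max(a, -4))): false | result 2; agreement on 2.
Checked all 135 inputs in the declared domain: the outputs agree on every one.
verdict: equivalent


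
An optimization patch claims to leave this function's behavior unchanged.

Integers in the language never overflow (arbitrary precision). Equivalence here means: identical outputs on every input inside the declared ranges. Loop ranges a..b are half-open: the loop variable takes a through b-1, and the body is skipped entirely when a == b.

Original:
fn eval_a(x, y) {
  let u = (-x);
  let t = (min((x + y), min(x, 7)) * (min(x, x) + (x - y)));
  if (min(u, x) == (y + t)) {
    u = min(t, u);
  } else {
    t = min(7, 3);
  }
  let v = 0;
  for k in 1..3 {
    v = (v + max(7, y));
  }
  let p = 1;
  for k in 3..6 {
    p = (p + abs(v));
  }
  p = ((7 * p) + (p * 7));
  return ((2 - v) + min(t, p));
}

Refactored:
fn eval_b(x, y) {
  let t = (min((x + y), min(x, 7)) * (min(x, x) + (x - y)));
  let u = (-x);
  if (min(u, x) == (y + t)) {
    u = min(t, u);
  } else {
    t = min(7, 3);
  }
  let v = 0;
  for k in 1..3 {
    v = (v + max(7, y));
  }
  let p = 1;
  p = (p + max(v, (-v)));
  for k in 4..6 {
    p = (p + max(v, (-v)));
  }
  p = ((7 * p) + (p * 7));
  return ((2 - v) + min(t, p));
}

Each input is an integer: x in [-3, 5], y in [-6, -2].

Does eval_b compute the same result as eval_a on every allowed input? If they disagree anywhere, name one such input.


Comparing the listings, the differences include: arithmetic usage differs; also loop structure differs; also min/max/abs usage differs; also statement counts differ.
One worked example (x=0, y=-4) — eval_a: u becomes 0; next t becomes -16; next (min(u, x) == (y + t)) evaluates to false; next t becomes 3; next v becomes 0; next at k=1:; next v becomes 7; next at k=2:; next v becomes 14; next p becomes 1; next at k=3:; next p becomes 15; next at k=4:; next p becomes 29; next at k=5:; next p becomes 43; next p becomes 602; next final value -9; eval_b: t becomes -16; next u becomes 0; next (min(u, x) == (y + t)) evaluates to false; next t becomes 3; next v becomes 0; next at k=1:; next v becomes 7; next at k=2:; next v becomes 14; next p becomes 1; next p becomes 15; next at k=4:; next p becomes 29; next at k=5:; next p becomes 43; next p becomes 602; next final value -9; agreement on -9.
Every one of the 45 inputs gives matching results.
verdict: equivalent


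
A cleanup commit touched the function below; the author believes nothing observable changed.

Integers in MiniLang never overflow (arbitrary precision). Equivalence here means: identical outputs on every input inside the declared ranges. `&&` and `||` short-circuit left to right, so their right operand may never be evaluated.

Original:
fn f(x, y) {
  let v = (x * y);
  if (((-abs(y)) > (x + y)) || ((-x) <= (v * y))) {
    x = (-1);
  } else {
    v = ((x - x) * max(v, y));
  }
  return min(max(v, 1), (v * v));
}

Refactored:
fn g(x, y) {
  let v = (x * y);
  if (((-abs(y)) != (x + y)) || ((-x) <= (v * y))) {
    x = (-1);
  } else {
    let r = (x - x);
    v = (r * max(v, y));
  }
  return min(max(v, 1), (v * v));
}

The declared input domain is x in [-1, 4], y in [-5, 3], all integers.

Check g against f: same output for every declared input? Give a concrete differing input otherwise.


Try x=-1, y=1.
f: v = -1; (((-abs(y)) > (x + y)) || ((-x) <= (v * y))) -> false; v = 0; return 0
g: v = -1; (((-abs(y)) != (x + y)) || ((-x) <= (v * y))) -> true; x = -1; return 1
0 against 1: the behavior changed.
verdict: not equivalent; witness: x=-1, y=1


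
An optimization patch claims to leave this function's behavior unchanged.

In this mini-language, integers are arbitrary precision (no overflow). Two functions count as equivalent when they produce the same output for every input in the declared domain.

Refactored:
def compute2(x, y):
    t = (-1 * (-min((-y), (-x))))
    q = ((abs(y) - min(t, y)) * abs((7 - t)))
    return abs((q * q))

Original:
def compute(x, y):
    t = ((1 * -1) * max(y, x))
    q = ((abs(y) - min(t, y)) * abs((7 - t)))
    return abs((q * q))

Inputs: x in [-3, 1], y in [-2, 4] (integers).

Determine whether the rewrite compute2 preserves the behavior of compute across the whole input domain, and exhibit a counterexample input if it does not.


Comparing the listings, the differences include: constant usage differs, arithmetic usage differs, min/max/abs usage differs.
One worked example (x=0, y=0) — compute: t = 0; q = 0; return 0; compute2: t = 0; q = 0; return 0; agreement on 0.
Across all 35 domain points the two functions coincide.
verdict: equivalent


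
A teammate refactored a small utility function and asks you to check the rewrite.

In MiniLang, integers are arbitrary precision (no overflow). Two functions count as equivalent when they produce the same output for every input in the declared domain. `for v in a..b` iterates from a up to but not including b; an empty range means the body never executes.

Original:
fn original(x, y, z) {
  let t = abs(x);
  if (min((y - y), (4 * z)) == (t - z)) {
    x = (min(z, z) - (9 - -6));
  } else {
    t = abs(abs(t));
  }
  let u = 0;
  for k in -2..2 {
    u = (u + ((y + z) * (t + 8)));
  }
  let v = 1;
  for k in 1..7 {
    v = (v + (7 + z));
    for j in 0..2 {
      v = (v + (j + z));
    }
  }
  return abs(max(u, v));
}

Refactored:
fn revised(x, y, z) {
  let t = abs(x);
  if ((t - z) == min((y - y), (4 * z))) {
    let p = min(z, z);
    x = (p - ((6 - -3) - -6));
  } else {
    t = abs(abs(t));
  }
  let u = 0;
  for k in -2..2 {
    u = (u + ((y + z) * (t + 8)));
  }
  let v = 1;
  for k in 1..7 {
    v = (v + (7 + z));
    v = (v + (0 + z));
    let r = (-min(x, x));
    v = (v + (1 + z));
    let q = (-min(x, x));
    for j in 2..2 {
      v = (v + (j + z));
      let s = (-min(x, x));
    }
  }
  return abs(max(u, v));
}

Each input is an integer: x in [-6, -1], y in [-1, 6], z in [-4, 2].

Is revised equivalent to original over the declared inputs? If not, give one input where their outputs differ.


Equivalent — the differences include statement counts differ, constant usage differs, loop structure differs, min/max/abs usage differs, arithmetic usage differs, local variable names differ, yet no declared input distinguishes the two.
As a probe, take x=-1, y=0, z=-2: original runs t := 1 | (min((y - y), (4 * z)) == (t - z)): false | t := 1 | u := 0 | iter k=-2: | u := -18 | iter k=-1: | u := -36 | iter k=0: | u := -54 | iter k=1: | u := -72 | v := 1 | iter k=1: | v := 6 | iter j=0: | v := 4 | iter j=1: | v := 3 | iter k=2: | v := 8 | iter j=0: | v := 6 | iter j=1: | v := 5 | iter k=3: | v := 10 | iter j=0: | v := 8 | iter j=1: | v := 7 | iter k=4: | v := 12 | iter j=0: | v := 10 | iter j=1: | v := 9 | iter k=5: | v := 14 | iter j=0: | v := 12 | iter j=1: | v := 11 | iter k=6: | v := 16 | iter j=0: | v := 14 | iter j=1: | v := 13 | result 13; revised runs t := 1 | ((t - z) == min((y - y), (4 * z))): false | t := 1 | u := 0 | iter k=-2: | u := -18 | iter k=-1: | u := -36 | iter k=0: | u := -54 | iter k=1: | u := -72 | v := 1 | iter k=1: | v := 6 | v := 4 | r := 1 | v := 3 | q := 1 | loop over j: empty range | iter k=2: | v := 8 | v := 6 | r := 1 | v := 5 | q := 1 | loop over j: empty range | iter k=3: | v := 10 | v := 8 | r := 1 | v := 7 | q := 1 | loop over j: empty range | iter k=4: | v := 12 | v := 10 | r := 1 | v := 9 | q := 1 | loop over j: empty range | iter k=5: | v := 14 | v := 12 | r := 1 | v := 11 | q := 1 | loop over j: empty range | iter k=6: | v := 16 | v := 14 | r := 1 | v := 13 | q := 1 | loop over j: empty range | result 13; both end at 13.
Checked all 336 inputs in the declared domain: the outputs agree on every one.
verdict: equivalent


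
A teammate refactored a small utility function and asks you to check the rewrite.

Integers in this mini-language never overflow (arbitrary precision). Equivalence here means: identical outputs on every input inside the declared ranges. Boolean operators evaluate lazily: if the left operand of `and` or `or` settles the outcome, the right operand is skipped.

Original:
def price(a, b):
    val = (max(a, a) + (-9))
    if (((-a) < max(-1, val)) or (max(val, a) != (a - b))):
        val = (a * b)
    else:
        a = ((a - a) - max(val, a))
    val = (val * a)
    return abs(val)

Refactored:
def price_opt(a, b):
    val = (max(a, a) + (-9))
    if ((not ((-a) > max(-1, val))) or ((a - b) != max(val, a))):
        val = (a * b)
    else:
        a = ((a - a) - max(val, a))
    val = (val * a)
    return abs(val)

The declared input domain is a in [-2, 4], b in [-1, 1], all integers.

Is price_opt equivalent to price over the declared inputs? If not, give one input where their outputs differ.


The rewrite breaks on a=1, b=0, where the results are 8 and 0.
price: val becomes -8; next (((-a) < max(-1, val)) or (max(val, a) != (a - b))) evaluates to false; next a becomes -1; next val becomes 8; next final value 8
price_opt: val becomes -8; next ((not ((-a) > max(-1, val))) or ((a - b) != max(val, a))) evaluates to true; next val becomes 0; next val becomes 0; next final value 0
verdict: not equivalent; witness: a=1, b=0


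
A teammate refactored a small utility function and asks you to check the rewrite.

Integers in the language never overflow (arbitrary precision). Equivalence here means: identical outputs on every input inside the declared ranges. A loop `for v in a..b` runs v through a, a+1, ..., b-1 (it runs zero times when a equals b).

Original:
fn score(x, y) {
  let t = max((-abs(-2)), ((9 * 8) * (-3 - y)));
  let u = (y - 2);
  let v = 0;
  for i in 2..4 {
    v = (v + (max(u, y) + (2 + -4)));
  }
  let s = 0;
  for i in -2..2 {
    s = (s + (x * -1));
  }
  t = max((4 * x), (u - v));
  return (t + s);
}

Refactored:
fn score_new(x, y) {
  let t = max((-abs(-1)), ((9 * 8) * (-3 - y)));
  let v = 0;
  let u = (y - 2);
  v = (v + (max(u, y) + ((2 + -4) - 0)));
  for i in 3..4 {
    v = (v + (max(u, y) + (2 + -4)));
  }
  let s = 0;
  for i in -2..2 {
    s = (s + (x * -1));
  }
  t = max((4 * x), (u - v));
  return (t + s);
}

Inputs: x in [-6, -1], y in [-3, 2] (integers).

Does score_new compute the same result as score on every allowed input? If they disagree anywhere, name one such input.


The edit looks behavioral (`-2` became `-1`), but over these ranges it never changes the outcome.
Spot check at x=-6, y=0 — score: t=-2, then u=-2, then v=0, then (i=2), then v=-2, then (i=3), then v=-4, then s=0, then (i=-2), then s=6, then (i=-1), then s=12, then (i=0), then s=18, then (i=1), then s=24, then t=2, then returns 26. score_new: t=-1, then v=0, then u=-2, then v=-2, then (i=3), then v=-4, then s=0, then (i=-2), then s=6, then (i=-1), then s=12, then (i=0), then s=18, then (i=1), then s=24, then t=2, then returns 26. Both give 26.
An exhaustive pass over the 36 declared inputs shows identical outputs.
verdict: equivalent


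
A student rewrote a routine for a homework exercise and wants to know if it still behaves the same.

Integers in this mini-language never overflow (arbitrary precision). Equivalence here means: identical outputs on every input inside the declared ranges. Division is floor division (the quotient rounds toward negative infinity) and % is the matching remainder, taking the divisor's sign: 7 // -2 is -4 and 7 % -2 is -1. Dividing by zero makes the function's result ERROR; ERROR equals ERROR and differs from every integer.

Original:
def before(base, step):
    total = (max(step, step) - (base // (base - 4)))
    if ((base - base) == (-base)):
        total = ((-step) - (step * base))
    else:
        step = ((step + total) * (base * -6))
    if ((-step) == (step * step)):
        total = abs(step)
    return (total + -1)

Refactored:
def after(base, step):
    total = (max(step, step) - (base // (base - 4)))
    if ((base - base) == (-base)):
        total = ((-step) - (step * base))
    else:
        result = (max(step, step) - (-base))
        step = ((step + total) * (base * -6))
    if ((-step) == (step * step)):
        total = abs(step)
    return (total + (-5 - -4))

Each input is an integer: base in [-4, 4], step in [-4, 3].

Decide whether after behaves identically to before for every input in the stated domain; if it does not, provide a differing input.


Comparing the listings, the differences include: constant usage differs, statement counts differ, local variable names differ, min/max/abs usage differs, arithmetic usage differs.
One worked example (base=-2, step=-1) — before: total = -1; ((base - base) == (-base)) -> false; step = -24; ((-step) == (step * step)) -> false; return -2; after: total = -1; ((base - base) == (-base)) -> false; result = -3; step = -24; ((-step) == (step * step)) -> false; return -2; agreement on -2.
Checked all 72 inputs in the declared domain: the outputs agree on every one.
verdict: equivalent


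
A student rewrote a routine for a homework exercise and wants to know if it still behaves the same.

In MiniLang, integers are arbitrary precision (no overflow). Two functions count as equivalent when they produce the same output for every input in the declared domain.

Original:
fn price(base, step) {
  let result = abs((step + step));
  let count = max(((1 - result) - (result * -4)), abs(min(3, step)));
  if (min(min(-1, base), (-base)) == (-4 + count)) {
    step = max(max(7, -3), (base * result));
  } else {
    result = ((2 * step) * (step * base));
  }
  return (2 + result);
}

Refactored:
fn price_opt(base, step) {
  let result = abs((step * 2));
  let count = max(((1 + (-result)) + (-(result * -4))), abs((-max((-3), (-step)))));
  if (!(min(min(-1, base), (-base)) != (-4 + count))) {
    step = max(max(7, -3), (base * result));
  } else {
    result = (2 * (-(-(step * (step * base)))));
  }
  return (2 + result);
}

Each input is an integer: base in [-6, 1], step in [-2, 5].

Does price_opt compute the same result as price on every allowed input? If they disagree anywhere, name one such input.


This is a faithful refactor — comparison usage differs, arithmetic usage differs, constant usage differs, min/max/abs usage differs, boolean connective usage differs, but the computed results match everywhere.
Spot check at base=0, step=0 — price: result = 0; count = 1; (min(min(-1, base), (-base)) == (-4 + count)) -> false; result = 0; return 2. price_opt: result = 0; count = 1; (!(min(min(-1, base), (-base)) != (-4 + count))) -> false; result = 0; return 2. Both give 2.
Checked all 64 inputs in the declared domain: the outputs agree on every one.
verdict: equivalent


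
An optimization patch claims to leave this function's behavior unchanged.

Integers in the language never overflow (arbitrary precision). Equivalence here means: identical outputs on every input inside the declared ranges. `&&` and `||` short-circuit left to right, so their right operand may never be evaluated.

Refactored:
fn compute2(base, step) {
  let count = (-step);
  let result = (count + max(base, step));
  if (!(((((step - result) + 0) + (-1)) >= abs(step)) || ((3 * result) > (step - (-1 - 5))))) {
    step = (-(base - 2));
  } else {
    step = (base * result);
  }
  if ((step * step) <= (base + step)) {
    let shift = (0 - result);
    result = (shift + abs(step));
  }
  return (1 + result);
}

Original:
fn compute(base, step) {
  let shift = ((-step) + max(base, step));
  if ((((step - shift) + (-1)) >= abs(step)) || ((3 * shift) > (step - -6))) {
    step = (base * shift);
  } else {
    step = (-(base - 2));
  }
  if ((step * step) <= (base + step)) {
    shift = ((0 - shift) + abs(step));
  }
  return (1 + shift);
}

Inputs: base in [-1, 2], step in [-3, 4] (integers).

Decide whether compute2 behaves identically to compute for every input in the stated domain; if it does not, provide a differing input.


Although boolean connective usage differs; also arithmetic usage differs; also local variable names differ; also statement counts differ; also constant usage differs, 32/32 inputs agree.
verdict: equivalent


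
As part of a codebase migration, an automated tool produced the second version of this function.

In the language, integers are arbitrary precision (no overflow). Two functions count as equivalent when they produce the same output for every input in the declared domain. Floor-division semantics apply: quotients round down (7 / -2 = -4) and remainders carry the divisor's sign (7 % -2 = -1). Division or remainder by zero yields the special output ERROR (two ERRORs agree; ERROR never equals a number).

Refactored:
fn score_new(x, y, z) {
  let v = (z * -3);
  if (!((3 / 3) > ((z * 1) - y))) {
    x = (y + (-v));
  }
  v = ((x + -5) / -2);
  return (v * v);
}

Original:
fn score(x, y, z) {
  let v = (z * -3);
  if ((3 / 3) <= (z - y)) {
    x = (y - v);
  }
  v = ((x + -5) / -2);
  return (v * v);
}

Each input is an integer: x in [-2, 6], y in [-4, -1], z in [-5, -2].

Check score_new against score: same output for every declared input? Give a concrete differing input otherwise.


The two are interchangeable: boolean connective usage differs; also arithmetic usage differs; also constant usage differs; also comparison usage differs, and every declared input agrees.
One worked example (x=6, y=-1, z=-2) — score: v := 6 | ((3 / 3) <= (z - y)): false | v := -1 | result 1; score_new: v := 6 | (!((3 / 3) > ((z * 1) - y))): false | v := -1 | result 1; agreement on 1.
Sweeping the whole domain (144 inputs) finds no disagreement.
verdict: equivalent


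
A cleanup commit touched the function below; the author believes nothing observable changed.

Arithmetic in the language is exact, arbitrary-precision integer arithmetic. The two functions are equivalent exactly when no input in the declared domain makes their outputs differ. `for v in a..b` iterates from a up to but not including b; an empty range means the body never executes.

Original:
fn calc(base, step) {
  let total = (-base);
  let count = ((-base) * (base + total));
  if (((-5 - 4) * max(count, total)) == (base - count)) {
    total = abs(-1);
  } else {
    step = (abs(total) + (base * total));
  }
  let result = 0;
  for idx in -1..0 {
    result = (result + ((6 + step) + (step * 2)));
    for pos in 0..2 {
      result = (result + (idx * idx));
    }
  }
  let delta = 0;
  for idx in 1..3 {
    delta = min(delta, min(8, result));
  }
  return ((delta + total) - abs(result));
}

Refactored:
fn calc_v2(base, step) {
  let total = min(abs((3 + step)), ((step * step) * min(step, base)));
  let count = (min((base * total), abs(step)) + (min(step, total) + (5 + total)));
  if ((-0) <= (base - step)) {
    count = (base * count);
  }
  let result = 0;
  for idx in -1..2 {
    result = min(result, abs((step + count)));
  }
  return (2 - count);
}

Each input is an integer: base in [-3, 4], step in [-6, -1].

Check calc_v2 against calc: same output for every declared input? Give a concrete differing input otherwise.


There is a counterexample at base=-3, step=-6: -17 on one side, -1261 on the other.
calc: total becomes 3; next count becomes 0; next (((-5 - 4) * max(count, total)) == (base - count)) evaluates to false; next step becomes -6; next result becomes 0; next at idx=-1:; next result becomes -12; next at pos=0:; next result becomes -11; next at pos=1:; next result becomes -10; next delta becomes 0; next at idx=1:; next delta becomes -10; next at idx=2:; next delta becomes -10; next final value -17
calc_v2: total becomes -216; next count becomes -421; next ((-0) <= (base - step)) evaluates to true; next count becomes 1263; next result becomes 0; next at idx=-1:; next result becomes 0; next at idx=0:; next result becomes 0; next at idx=1:; next result becomes 0; next final value -1261
verdict: not equivalent; witness: base=-3, step=-6


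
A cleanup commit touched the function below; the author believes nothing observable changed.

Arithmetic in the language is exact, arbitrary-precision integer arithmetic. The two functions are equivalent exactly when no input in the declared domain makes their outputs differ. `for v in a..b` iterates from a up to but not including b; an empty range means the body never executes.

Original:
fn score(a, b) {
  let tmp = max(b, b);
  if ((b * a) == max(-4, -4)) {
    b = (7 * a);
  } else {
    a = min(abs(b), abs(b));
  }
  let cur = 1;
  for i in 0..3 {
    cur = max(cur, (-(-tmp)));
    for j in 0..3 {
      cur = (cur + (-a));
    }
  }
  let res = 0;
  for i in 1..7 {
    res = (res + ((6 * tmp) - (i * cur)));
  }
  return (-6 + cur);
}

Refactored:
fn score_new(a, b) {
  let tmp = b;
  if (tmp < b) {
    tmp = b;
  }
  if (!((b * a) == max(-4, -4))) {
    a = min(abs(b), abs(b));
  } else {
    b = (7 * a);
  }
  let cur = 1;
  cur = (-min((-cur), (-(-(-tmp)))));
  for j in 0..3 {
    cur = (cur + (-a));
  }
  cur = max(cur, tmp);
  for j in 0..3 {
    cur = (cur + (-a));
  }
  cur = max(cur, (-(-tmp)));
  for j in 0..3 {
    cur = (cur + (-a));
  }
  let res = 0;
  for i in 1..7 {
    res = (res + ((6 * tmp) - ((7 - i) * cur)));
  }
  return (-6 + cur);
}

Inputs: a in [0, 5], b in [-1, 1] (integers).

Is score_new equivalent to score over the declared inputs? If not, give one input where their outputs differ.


Behavior is preserved: although comparison usage differs; and arithmetic usage differs; and branching structure differs; and min/max/abs usage differs; and statement counts differ; and loop structure differs; and constant usage differs; and boolean connective usage differs, the outputs never diverge.
As a probe, take a=5, b=-1: score runs tmp becomes -1; next ((b * a) == max(-4, -4)) evaluates to false; next a becomes 1; next cur becomes 1; next at i=0:; next cur becomes 1; next at j=0:; next cur becomes 0; next at j=1:; next cur becomes -1; next at j=2:; next cur becomes -2; next at i=1:; next cur becomes -1; next at j=0:; next cur becomes -2; next at j=1:; next cur becomes -3; next at j=2:; next cur becomes -4; next at i=2:; next cur becomes -1; next at j=0:; next cur becomes -2; next at j=1:; next cur becomes -3; next at j=2:; next cur becomes -4; next res becomes 0; next at i=1:; next res becomes -2; next at i=2:; next res becomes 0; next at i=3:; next res becomes 6; next at i=4:; next res becomes 16; next at i=5:; next res becomes 30; next at i=6:; next res becomes 48; next final value -10; score_new runs tmp becomes -1; next (tmp < b) evaluates to false; next (!((b * a) == max(-4, -4))) evaluates to true; next a becomes 1; next cur becomes 1; next cur becomes 1; next at j=0:; next cur becomes 0; next at j=1:; next cur becomes -1; next at j=2:; next cur becomes -2; next cur becomes -1; next at j=0:; next cur becomes -2; next at j=1:; next cur becomes -3; next at j=2:; next cur becomes -4; next cur becomes -1; next at j=0:; next cur becomes -2; next at j=1:; next cur becomes -3; next at j=2:; next cur becomes -4; next res becomes 0; next at i=1:; next res becomes 18; next at i=2:; next res becomes 32; next at i=3:; next res becomes 42; next at i=4:; next res becomes 48; next at i=5:; next res becomes 50; next at i=6:; next res becomes 48; next final value -10; both end at -10.
Across all 18 domain points the two functions coincide.
verdict: equivalent


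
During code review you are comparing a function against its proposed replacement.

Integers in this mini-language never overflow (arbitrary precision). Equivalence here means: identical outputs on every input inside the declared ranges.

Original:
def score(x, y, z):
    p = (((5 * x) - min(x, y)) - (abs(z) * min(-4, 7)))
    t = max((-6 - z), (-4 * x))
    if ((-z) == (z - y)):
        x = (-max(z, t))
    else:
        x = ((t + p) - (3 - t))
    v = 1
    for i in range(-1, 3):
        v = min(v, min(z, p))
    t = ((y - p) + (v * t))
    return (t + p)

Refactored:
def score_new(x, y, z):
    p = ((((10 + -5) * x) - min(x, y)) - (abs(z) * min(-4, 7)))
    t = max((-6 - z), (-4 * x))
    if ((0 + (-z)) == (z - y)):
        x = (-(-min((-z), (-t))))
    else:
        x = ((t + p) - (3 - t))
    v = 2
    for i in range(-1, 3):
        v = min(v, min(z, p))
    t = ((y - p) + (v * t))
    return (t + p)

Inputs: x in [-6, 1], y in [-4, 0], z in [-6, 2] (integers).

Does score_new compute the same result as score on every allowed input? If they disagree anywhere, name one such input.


Take x=-2, y=-4, z=2.
score: p := 2 | t := 8 | ((-z) == (z - y)): false | x := 15 | v := 1 | iter i=-1: | v := 1 | iter i=0: | v := 1 | iter i=1: | v := 1 | iter i=2: | v := 1 | t := 2 | result 4
score_new: p := 2 | t := 8 | ((0 + (-z)) == (z - y)): false | x := 15 | v := 2 | iter i=-1: | v := 2 | iter i=0: | v := 2 | iter i=1: | v := 2 | iter i=2: | v := 2 | t := 10 | result 12
4 vs 12 — the two versions disagree here.
verdict: not equivalent; witness: x=-2, y=-4, z=2


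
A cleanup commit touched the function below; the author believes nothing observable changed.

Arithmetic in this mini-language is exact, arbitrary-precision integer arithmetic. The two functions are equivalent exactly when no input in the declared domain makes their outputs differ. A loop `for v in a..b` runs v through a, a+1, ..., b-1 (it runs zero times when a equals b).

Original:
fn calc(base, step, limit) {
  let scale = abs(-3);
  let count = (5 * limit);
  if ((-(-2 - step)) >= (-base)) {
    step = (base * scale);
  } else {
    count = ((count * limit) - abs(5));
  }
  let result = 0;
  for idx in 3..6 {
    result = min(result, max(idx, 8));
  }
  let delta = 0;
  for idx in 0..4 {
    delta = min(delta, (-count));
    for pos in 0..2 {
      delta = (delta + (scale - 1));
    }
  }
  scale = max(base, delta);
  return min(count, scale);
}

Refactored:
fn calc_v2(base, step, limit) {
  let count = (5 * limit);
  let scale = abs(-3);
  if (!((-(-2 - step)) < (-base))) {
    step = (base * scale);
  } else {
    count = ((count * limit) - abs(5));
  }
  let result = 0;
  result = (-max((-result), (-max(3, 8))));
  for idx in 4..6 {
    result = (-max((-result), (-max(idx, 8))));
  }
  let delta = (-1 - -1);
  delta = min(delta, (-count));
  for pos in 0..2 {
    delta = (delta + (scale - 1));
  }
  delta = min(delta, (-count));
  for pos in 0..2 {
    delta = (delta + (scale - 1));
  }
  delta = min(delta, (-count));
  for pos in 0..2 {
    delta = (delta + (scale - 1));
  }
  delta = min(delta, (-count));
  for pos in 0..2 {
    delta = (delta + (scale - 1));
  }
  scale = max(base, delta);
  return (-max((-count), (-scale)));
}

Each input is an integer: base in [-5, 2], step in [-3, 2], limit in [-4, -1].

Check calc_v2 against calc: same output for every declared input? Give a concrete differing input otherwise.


This is a faithful refactor — statement counts differ; boolean connective usage differs; constant usage differs; min/max/abs usage differs; arithmetic usage differs; comparison usage differs; loop structure differs, but the computed results match everywhere.
Tracing base=-4, step=-1, limit=-4: calc: scale becomes 3; next count becomes -20; next ((-(-2 - step)) >= (-base)) evaluates to false; next count becomes 75; next result becomes 0; next at idx=3:; next result becomes 0; next at idx=4:; next result becomes 0; next at idx=5:; next result becomes 0; next delta becomes 0; next at idx=0:; next delta becomes -75; next at pos=0:; next delta becomes -73; next at pos=1:; next delta becomes -71; next at idx=1:; next delta becomes -75; next at pos=0:; next delta becomes -73; next at pos=1:; next delta becomes -71; next at idx=2:; next delta becomes -75; next at pos=0:; next delta becomes -73; next at pos=1:; next delta becomes -71; next at idx=3:; next delta becomes -75; next at pos=0:; next delta becomes -73; next at pos=1:; next delta becomes -71; next scale becomes -4; next final value -4 | calc_v2: count becomes -20; next scale becomes 3; next (!((-(-2 - step)) < (-base))) evaluates to false; next count becomes 75; next result becomes 0; next result becomes 0; next at idx=4:; next result becomes 0; next at idx=5:; next result becomes 0; next delta becomes 0; next delta becomes -75; next at pos=0:; next delta becomes -73; next at pos=1:; next delta becomes -71; next delta becomes -75; next at pos=0:; next delta becomes -73; next at pos=1:; next delta becomes -71; next delta becomes -75; next at pos=0:; next delta becomes -73; next at pos=1:; next delta becomes -71; next delta becomes -75; next at pos=0:; next delta becomes -73; next at pos=1:; next delta becomes -71; next scale becomes -4; next final value -4 — matching result -4.
Sweeping the whole domain (192 inputs) finds no disagreement.
verdict: equivalent


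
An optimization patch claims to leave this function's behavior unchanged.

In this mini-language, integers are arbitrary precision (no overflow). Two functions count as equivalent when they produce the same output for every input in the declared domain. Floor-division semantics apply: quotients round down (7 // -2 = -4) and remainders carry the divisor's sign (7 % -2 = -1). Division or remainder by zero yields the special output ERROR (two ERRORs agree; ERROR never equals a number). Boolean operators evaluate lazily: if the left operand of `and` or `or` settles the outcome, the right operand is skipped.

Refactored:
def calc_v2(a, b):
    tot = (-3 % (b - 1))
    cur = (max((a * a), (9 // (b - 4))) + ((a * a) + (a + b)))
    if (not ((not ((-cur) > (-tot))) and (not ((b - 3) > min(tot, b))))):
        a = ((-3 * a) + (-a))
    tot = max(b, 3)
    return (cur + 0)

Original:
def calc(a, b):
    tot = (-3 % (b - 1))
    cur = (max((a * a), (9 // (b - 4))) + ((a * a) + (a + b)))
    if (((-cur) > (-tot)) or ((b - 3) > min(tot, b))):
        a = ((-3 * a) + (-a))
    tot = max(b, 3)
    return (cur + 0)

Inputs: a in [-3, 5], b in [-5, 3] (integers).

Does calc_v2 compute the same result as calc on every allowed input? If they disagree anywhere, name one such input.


Equivalent — the differences include boolean connective usage differs, yet no declared input distinguishes the two.
One worked example (a=1, b=-1) — calc: tot=-1, then cur=2, then (((-cur) > (-tot)) or ((b - 3) > min(tot, b))) is false, then tot=3, then returns 2; calc_v2: tot=-1, then cur=2, then (not ((not ((-cur) > (-tot))) and (not ((b - 3) > min(tot, b))))) is false, then tot=3, then returns 2; agreement on 2.
Across all 81 domain points the two functions coincide.
verdict: equivalent


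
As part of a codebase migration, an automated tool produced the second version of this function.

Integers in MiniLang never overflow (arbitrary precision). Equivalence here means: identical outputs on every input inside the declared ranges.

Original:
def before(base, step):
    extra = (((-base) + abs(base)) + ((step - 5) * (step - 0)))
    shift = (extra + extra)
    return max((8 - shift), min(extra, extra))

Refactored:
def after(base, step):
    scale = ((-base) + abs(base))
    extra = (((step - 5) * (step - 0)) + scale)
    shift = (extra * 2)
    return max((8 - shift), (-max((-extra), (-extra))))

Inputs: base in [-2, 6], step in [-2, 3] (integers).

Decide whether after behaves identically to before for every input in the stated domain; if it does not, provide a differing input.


Reading the diff, among the changes: local variable names differ; also min/max/abs usage differs; also statement counts differ; also arithmetic usage differs; also constant usage differs.
Tracing base=4, step=-2: before: extra=14, then shift=28, then returns 14 | after: scale=0, then extra=14, then shift=28, then returns 14 — matching result 14.
Every one of the 54 inputs gives matching results.
verdict: equivalent


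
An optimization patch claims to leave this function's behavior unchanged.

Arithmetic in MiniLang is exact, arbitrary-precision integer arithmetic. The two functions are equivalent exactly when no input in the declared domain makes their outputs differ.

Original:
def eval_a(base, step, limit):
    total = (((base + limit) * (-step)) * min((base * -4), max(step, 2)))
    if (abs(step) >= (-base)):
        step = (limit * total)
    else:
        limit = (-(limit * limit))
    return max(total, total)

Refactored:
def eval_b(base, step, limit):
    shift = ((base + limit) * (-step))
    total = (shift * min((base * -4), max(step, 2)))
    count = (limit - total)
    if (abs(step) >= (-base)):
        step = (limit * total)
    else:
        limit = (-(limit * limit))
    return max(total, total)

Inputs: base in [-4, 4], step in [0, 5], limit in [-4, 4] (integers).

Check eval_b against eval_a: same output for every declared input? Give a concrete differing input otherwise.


Reading the diff, among the changes: statement counts differ, plus local variable names differ, plus arithmetic usage differs.
As a probe, take base=4, step=1, limit=0: eval_a runs total=64, then (abs(step) >= (-base)) is true, then step=0, then returns 64; eval_b runs shift=-4, then total=64, then count=-64, then (abs(step) >= (-base)) is true, then step=0, then returns 64; both end at 64.
Sweeping the whole domain (486 inputs) finds no disagreement.
verdict: equivalent


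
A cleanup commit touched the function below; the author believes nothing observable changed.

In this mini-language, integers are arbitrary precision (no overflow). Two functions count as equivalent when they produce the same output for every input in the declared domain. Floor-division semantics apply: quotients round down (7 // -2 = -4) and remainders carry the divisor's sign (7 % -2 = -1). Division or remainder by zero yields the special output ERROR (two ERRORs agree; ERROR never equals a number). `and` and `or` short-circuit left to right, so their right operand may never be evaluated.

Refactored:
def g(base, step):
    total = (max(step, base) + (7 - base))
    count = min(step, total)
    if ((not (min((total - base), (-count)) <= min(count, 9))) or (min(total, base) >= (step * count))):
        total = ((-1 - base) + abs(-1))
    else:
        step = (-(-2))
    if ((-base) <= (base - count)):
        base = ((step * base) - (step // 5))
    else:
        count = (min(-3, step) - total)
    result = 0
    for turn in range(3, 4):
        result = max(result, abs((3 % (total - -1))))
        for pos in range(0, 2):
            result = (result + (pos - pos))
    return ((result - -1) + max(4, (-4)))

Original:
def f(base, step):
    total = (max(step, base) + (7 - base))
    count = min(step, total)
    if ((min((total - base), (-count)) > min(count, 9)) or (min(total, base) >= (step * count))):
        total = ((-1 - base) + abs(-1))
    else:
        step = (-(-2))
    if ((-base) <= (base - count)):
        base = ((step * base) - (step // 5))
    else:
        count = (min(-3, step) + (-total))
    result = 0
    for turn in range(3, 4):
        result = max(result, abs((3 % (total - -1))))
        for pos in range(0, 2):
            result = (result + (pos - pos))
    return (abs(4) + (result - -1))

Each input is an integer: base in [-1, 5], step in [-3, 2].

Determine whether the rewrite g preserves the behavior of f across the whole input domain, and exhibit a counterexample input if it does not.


Although arithmetic usage differs, boolean connective usage differs, min/max/abs usage differs, constant usage differs, comparison usage differs, 42/42 inputs agree.
verdict: equivalent
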